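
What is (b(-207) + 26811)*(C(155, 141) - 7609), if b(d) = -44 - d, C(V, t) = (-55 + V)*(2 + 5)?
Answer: -186363366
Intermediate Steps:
C(V, t) = -385 + 7*V (C(V, t) = (-55 + V)*7 = -385 + 7*V)
(b(-207) + 26811)*(C(155, 141) - 7609) = ((-44 - 1*(-207)) + 26811)*((-385 + 7*155) - 7609) = ((-44 + 207) + 26811)*((-385 + 1085) - 7609) = (163 + 26811)*(700 - 7609) = 26974*(-6909) = -186363366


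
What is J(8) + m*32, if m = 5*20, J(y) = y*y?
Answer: 3264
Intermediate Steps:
J(y) = y**2
m = 100
J(8) + m*32 = 8**2 + 100*32 = 64 + 3200 = 3264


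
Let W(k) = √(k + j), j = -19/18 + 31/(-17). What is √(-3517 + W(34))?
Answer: √(-36590868 + 102*√323782)/102 ≈ 59.257*I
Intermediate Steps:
j = -881/306 (j = -19*1/18 + 31*(-1/17) = -19/18 - 31/17 = -881/306 ≈ -2.8791)
W(k) = √(-881/306 + k) (W(k) = √(k - 881/306) = √(-881/306 + k))
√(-3517 + W(34)) = √(-3517 + √(-29954 + 10404*34)/102) = √(-3517 + √(-29954 + 353736)/102) = √(-3517 + √323782/102)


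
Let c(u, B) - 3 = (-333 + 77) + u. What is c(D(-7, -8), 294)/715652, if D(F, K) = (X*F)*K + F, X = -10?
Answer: -205/178913 ≈ -0.0011458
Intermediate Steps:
D(F, K) = F - 10*F*K (D(F, K) = (-10*F)*K + F = -10*F*K + F = F - 10*F*K)
c(u, B) = -253 + u (c(u, B) = 3 + ((-333 + 77) + u) = 3 + (-256 + u) = -253 + u)
c(D(-7, -8), 294)/715652 = (-253 - 7*(1 - 10*(-8)))/715652 = (-253 - 7*(1 + 80))*(1/715652) = (-253 - 7*81)*(1/715652) = (-253 - 567)*(1/715652) = -820*1/715652 = -205/178913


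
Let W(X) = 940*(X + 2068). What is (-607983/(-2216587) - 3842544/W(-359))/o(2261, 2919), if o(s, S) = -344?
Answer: 1885158176787/306233818273720 ≈ 0.0061559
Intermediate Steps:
W(X) = 1943920 + 940*X (W(X) = 940*(2068 + X) = 1943920 + 940*X)
(-607983/(-2216587) - 3842544/W(-359))/o(2261, 2919) = (-607983/(-2216587) - 3842544/(1943920 + 940*(-359)))/(-344) = (-607983*(-1/2216587) - 3842544/(1943920 - 337460))*(-1/344) = (607983/2216587 - 3842544/1606460)*(-1/344) = (607983/2216587 - 3842544*1/1606460)*(-1/344) = (607983/2216587 - 960636/401615)*(-1/344) = -1885158176787/890214588005*(-1/344) = 1885158176787/306233818273720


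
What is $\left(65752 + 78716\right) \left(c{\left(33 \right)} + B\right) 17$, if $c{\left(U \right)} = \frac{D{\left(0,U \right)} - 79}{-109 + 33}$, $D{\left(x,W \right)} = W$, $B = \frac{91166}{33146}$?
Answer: $\frac{2595126430674}{314887} \approx 8.2415 \cdot 10^{6}$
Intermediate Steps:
$B = \frac{45583}{16573}$ ($B = 91166 \cdot \frac{1}{33146} = \frac{45583}{16573} \approx 2.7504$)
$c{\left(U \right)} = \frac{79}{76} - \frac{U}{76}$ ($c{\left(U \right)} = \frac{U - 79}{-109 + 33} = \frac{-79 + U}{-76} = \left(-79 + U\right) \left(- \frac{1}{76}\right) = \frac{79}{76} - \frac{U}{76}$)
$\left(65752 + 78716\right) \left(c{\left(33 \right)} + B\right) 17 = \left(65752 + 78716\right) \left(\left(\frac{79}{76} - \frac{33}{76}\right) + \frac{45583}{16573}\right) 17 = 144468 \left(\left(\frac{79}{76} - \frac{33}{76}\right) + \frac{45583}{16573}\right) 17 = 144468 \left(\frac{23}{38} + \frac{45583}{16573}\right) 17 = 144468 \cdot \frac{2113333}{629774} \cdot 17 = \frac{152654495922}{314887} \cdot 17 = \frac{2595126430674}{314887}$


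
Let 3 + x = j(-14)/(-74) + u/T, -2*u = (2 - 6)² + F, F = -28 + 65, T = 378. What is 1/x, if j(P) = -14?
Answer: -27972/80585 ≈ -0.34711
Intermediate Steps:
F = 37
u = -53/2 (u = -((2 - 6)² + 37)/2 = -((-4)² + 37)/2 = -(16 + 37)/2 = -½*53 = -53/2 ≈ -26.500)
x = -80585/27972 (x = -3 + (-14/(-74) - 53/2/378) = -3 + (-14*(-1/74) - 53/2*1/378) = -3 + (7/37 - 53/756) = -3 + 3331/27972 = -80585/27972 ≈ -2.8809)
1/x = 1/(-80585/27972) = -27972/80585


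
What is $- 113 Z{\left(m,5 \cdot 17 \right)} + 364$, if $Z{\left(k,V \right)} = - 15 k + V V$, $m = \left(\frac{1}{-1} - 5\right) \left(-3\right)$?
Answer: $-785551$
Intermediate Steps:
$m = 18$ ($m = \left(-1 - 5\right) \left(-3\right) = \left(-6\right) \left(-3\right) = 18$)
$Z{\left(k,V \right)} = V^{2} - 15 k$ ($Z{\left(k,V \right)} = - 15 k + V^{2} = V^{2} - 15 k$)
$- 113 Z{\left(m,5 \cdot 17 \right)} + 364 = - 113 \left(\left(5 \cdot 17\right)^{2} - 270\right) + 364 = - 113 \left(85^{2} - 270\right) + 364 = - 113 \left(7225 - 270\right) + 364 = \left(-113\right) 6955 + 364 = -785915 + 364 = -785551$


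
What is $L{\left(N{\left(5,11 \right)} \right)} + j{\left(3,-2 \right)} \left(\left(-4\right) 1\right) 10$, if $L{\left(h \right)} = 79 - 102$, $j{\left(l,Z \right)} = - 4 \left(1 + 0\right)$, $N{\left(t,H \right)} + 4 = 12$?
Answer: $137$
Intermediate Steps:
$N{\left(t,H \right)} = 8$ ($N{\left(t,H \right)} = -4 + 12 = 8$)
$j{\left(l,Z \right)} = -4$ ($j{\left(l,Z \right)} = \left(-4\right) 1 = -4$)
$L{\left(h \right)} = -23$
$L{\left(N{\left(5,11 \right)} \right)} + j{\left(3,-2 \right)} \left(\left(-4\right) 1\right) 10 = -23 + - 4 \left(\left(-4\right) 1\right) 10 = -23 + \left(-4\right) \left(-4\right) 10 = -23 + 16 \cdot 10 = -23 + 160 = 137$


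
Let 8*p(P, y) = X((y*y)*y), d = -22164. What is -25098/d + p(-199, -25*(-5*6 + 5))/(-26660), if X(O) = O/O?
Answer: 446073273/393928160 ≈ 1.1324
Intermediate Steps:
X(O) = 1
p(P, y) = 1/8 (p(P, y) = (1/8)*1 = 1/8)
-25098/d + p(-199, -25*(-5*6 + 5))/(-26660) = -25098/(-22164) + (1/8)/(-26660) = -25098*(-1/22164) + (1/8)*(-1/26660) = 4183/3694 - 1/213280 = 446073273/393928160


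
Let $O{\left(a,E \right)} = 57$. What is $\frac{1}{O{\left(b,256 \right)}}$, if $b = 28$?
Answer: $\frac{1}{57} \approx 0.017544$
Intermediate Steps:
$\frac{1}{O{\left(b,256 \right)}} = \frac{1}{57}$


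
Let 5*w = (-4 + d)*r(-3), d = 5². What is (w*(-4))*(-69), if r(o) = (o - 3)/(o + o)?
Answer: 5796/5 ≈ 1159.2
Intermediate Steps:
d = 25
r(o) = (-3 + o)/(2*o) (r(o) = (-3 + o)/((2*o)) = (-3 + o)*(1/(2*o)) = (-3 + o)/(2*o))
w = 21/5 (w = ((-4 + 25)*((½)*(-3 - 3)/(-3)))/5 = (21*((½)*(-⅓)*(-6)))/5 = (21*1)/5 = (⅕)*21 = 21/5 ≈ 4.2000)
(w*(-4))*(-69) = ((21/5)*(-4))*(-69) = -84/5*(-69) = 5796/5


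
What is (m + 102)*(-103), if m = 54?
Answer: -16068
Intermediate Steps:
(m + 102)*(-103) = (54 + 102)*(-103) = 156*(-103) = -16068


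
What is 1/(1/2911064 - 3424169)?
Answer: -2911064/9967975105815 ≈ -2.9204e-7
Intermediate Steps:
1/(1/2911064 - 3424169) = 1/(-9967975105815/2911064) = -2911064/9967975105815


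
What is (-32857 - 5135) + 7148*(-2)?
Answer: -52288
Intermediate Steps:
(-32857 - 5135) + 7148*(-2) = -37992 - 14296 = -52288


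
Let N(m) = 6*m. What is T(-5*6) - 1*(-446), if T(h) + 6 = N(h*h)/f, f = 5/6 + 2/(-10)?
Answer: 170360/19 ≈ 8966.3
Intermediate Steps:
f = 19/30 (f = 5*(⅙) + 2*(-⅒) = ⅚ - ⅕ = 19/30 ≈ 0.63333)
T(h) = -6 + 180*h²/19 (T(h) = -6 + (6*(h*h))/(19/30) = -6 + (6*h²)*(30/19) = -6 + 180*h²/19)
T(-5*6) - 1*(-446) = (-6 + 180*(-5*6)²/19) - 1*(-446) = (-6 + (180/19)*(-30)²) + 446 = (-6 + (180/19)*900) + 446 = (-6 + 162000/19) + 446 = 161886/19 + 446 = 170360/19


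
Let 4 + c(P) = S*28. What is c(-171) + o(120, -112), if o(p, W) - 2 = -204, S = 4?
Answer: -94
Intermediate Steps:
o(p, W) = -202 (o(p, W) = 2 - 204 = -202)
c(P) = 108 (c(P) = -4 + 4*28 = -4 + 112 = 108)
c(-171) + o(120, -112) = 108 - 202 = -94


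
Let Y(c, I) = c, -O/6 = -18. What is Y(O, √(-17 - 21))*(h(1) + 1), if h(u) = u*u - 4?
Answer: -216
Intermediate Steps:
h(u) = -4 + u² (h(u) = u² - 4 = -4 + u²)
O = 108 (O = -6*(-18) = 108)
Y(O, √(-17 - 21))*(h(1) + 1) = 108*((-4 + 1²) + 1) = 108*((-4 + 1) + 1) = 108*(-3 + 1) = 108*(-2) = -216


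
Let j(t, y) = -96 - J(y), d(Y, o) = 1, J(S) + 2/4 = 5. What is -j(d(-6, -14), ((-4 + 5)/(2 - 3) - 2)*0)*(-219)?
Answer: -44019/2 ≈ -22010.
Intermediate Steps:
J(S) = 9/2 (J(S) = -½ + 5 = 9/2)
j(t, y) = -201/2 (j(t, y) = -96 - 1*9/2 = -96 - 9/2 = -201/2)
-j(d(-6, -14), ((-4 + 5)/(2 - 3) - 2)*0)*(-219) = -(-201)*(-219)/2 = -1*44019/2 = -44019/2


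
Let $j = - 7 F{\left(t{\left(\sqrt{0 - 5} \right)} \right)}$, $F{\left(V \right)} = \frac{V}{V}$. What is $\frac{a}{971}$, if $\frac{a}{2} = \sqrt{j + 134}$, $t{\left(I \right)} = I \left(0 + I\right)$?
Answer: $\frac{2 \sqrt{127}}{971} \approx 0.023212$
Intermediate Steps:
$t{\left(I \right)} = I^{2}$ ($t{\left(I \right)} = I I = I^{2}$)
$F{\left(V \right)} = 1$
$j = -7$ ($j = \left(-7\right) 1 = -7$)
$a = 2 \sqrt{127}$ ($a = 2 \sqrt{-7 + 134} = 2 \sqrt{127} \approx 22.539$)
$\frac{a}{971} = \frac{2 \sqrt{127}}{971}$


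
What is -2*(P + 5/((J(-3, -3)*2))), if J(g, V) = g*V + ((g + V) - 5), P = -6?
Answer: 29/2 ≈ 14.500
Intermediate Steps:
J(g, V) = -5 + V + g + V*g (J(g, V) = V*g + ((V + g) - 5) = V*g + (-5 + V + g) = -5 + V + g + V*g)
-2*(P + 5/((J(-3, -3)*2))) = -2*(-6 + 5/(((-5 - 3 - 3 - 3*(-3))*2))) = -2*(-6 + 5/(((-5 - 3 - 3 + 9)*2))) = -2*(-6 + 5/((-2*2))) = -2*(-6 + 5/(-4)) = -2*(-6 + 5*(-1/4)) = -2*(-6 - 5/4) = -2*(-29/4) = 29/2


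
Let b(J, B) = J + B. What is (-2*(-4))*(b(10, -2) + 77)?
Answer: 680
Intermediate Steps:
b(J, B) = B + J
(-2*(-4))*(b(10, -2) + 77) = (-2*(-4))*((-2 + 10) + 77) = 8*(8 + 77) = 8*85 = 680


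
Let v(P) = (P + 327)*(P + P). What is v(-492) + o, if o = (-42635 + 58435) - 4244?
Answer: 173916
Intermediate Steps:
o = 11556 (o = 15800 - 4244 = 11556)
v(P) = 2*P*(327 + P) (v(P) = (327 + P)*(2*P) = 2*P*(327 + P))
v(-492) + o = 2*(-492)*(327 - 492) + 11556 = 2*(-492)*(-165) + 11556 = 162360 + 11556 = 173916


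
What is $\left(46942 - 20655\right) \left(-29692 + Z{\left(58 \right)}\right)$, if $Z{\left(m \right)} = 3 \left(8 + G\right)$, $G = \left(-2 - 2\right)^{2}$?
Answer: $-778620940$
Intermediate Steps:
$G = 16$ ($G = \left(-4\right)^{2} = 16$)
$Z{\left(m \right)} = 72$ ($Z{\left(m \right)} = 3 \left(8 + 16\right) = 3 \cdot 24 = 72$)
$\left(46942 - 20655\right) \left(-29692 + Z{\left(58 \right)}\right) = \left(46942 - 20655\right) \left(-29692 + 72\right) = 26287 \left(-29620\right) = -778620940$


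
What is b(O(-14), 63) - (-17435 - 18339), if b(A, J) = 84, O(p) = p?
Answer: 35858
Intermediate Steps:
b(O(-14), 63) - (-17435 - 18339) = 84 - (-17435 - 18339) = 84 - 1*(-35774) = 84 + 35774 = 35858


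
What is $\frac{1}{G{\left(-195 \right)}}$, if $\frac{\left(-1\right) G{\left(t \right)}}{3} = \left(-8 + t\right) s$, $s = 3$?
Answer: $\frac{1}{1827} \approx 0.00054735$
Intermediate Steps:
$G{\left(t \right)} = 72 - 9 t$ ($G{\left(t \right)} = - 3 \left(-8 + t\right) 3 = - 3 \left(-24 + 3 t\right) = 72 - 9 t$)
$\frac{1}{G{\left(-195 \right)}} = \frac{1}{72 - -1755} = \frac{1}{72 + 1755} = \frac{1}{1827}$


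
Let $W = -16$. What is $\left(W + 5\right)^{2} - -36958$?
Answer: $37079$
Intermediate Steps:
$\left(W + 5\right)^{2} - -36958 = \left(-16 + 5\right)^{2} - -36958 = \left(-11\right)^{2} + 36958 = 121 + 36958 = 37079$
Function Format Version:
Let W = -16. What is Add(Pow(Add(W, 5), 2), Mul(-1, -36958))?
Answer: 37079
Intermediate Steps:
Add(Pow(Add(W, 5), 2), Mul(-1, -36958)) = Add(Pow(Add(-16, 5), 2), Mul(-1, -36958)) = Add(Pow(-11, 2), 36958) = Add(121, 36958) = 37079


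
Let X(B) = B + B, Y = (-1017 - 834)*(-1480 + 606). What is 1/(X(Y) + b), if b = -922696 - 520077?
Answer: 1/1792775 ≈ 5.5779e-7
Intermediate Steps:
Y = 1617774 (Y = -1851*(-874) = 1617774)
b = -1442773
X(B) = 2*B
1/(X(Y) + b) = 1/(2*1617774 - 1442773) = 1/(3235548 - 1442773) = 1/1792775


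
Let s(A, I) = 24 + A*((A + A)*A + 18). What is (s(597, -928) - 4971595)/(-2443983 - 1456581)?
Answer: -420591521/3900564 ≈ -107.83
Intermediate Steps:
s(A, I) = 24 + A*(18 + 2*A²) (s(A, I) = 24 + A*((2*A)*A + 18) = 24 + A*(2*A² + 18) = 24 + A*(18 + 2*A²))
(s(597, -928) - 4971595)/(-2443983 - 1456581) = ((24 + 2*597³ + 18*597) - 4971595)/(-2443983 - 1456581) = ((24 + 2*212776173 + 10746) - 4971595)/(-3900564) = ((24 + 425552346 + 10746) - 4971595)*(-1/3900564) = (425563116 - 4971595)*(-1/3900564) = 420591521*(-1/3900564) = -420591521/3900564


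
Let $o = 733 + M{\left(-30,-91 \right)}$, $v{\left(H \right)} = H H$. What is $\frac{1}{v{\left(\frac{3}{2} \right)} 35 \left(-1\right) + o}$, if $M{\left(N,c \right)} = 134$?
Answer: $\frac{4}{3153} \approx 0.0012686$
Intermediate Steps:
$v{\left(H \right)} = H^{2}$
$o = 867$ ($o = 733 + 134 = 867$)
$\frac{1}{v{\left(\frac{3}{2} \right)} 35 \left(-1\right) + o} = \frac{1}{\left(\frac{3}{2}\right)^{2} \cdot 35 \left(-1\right) + 867} = \frac{1}{\frac{9}{4} \cdot 35 \left(-1\right) + 867} = \frac{1}{\frac{315}{4} \left(-1\right) + 867} = \frac{1}{- \frac{315}{4} + 867} = \frac{1}{\frac{3153}{4}} = \frac{4}{3153}$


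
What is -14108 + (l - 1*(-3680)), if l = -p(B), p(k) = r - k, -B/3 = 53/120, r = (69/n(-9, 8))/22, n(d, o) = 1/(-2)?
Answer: -4586143/440 ≈ -10423.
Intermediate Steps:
n(d, o) = -½
r = -69/11 (r = (69/(-½))/22 = (69*(-2))*(1/22) = -138*1/22 = -69/11 ≈ -6.2727)
B = -53/40 (B = -159/120 = -3*53/120 = -53/40 ≈ -1.3250)
p(k) = -69/11 - k
l = 2177/440 (l = -(-69/11 - 1*(-53/40)) = -(-69/11 + 53/40) = -1*(-2177/440) = 2177/440 ≈ 4.9477)
-14108 + (l - 1*(-3680)) = -14108 + (2177/440 - 1*(-3680)) = -14108 + (2177/440 + 3680) = -14108 + 1621377/440 = -4586143/440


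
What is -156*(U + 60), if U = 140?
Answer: -31200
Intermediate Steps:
-156*(U + 60) = -156*(140 + 60) = -156*200 = -31200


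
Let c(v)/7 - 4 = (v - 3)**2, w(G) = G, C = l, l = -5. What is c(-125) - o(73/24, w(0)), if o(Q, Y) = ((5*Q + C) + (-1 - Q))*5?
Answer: 688111/6 ≈ 1.1469e+5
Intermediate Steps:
C = -5
c(v) = 28 + 7*(-3 + v)**2 (c(v) = 28 + 7*(v - 3)**2 = 28 + 7*(-3 + v)**2)
o(Q, Y) = -30 + 20*Q (o(Q, Y) = ((5*Q - 5) + (-1 - Q))*5 = ((-5 + 5*Q) + (-1 - Q))*5 = (-6 + 4*Q)*5 = -30 + 20*Q)
c(-125) - o(73/24, w(0)) = (28 + 7*(-3 - 125)**2) - (-30 + 20*(73/24)) = (28 + 7*(-128)**2) - (-30 + 20*(73*(1/24))) = (28 + 7*16384) - (-30 + 20*(73/24)) = (28 + 114688) - (-30 + 365/6) = 114716 - 1*185/6 = 114716 - 185/6 = 688111/6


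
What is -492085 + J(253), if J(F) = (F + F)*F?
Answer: -364067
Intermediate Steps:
J(F) = 2*F² (J(F) = (2*F)*F = 2*F²)
-492085 + J(253) = -492085 + 2*253² = -492085 + 2*64009 = -492085 + 128018 = -364067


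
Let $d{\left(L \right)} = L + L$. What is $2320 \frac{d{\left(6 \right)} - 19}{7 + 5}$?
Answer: $- \frac{4060}{3} \approx -1353.3$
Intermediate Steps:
$d{\left(L \right)} = 2 L$
$2320 \frac{d{\left(6 \right)} - 19}{7 + 5} = 2320 \frac{2 \cdot 6 - 19}{7 + 5} = 2320 \frac{12 - 19}{12} = 2320 \left(\left(-7\right) \frac{1}{12}\right) = 2320 \left(- \frac{7}{12}\right) = - \frac{4060}{3}$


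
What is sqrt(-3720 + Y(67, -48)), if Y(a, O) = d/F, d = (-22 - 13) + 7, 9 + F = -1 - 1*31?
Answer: 2*I*sqrt(1563043)/41 ≈ 60.986*I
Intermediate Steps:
F = -41 (F = -9 + (-1 - 1*31) = -9 + (-1 - 31) = -9 - 32 = -41)
d = -28 (d = -35 + 7 = -28)
Y(a, O) = 28/41 (Y(a, O) = -28/(-41) = -28*(-1/41) = 28/41)
sqrt(-3720 + Y(67, -48)) = sqrt(-3720 + 28/41) = sqrt(-152492/41) = 2*I*sqrt(1563043)/41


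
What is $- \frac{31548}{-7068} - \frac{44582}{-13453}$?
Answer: $\frac{61626735}{7923817} \approx 7.7774$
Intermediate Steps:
$- \frac{31548}{-7068} - \frac{44582}{-13453} = \left(-31548\right) \left(- \frac{1}{7068}\right) - - \frac{44582}{13453} = \frac{2629}{589} + \frac{44582}{13453} = \frac{61626735}{7923817}$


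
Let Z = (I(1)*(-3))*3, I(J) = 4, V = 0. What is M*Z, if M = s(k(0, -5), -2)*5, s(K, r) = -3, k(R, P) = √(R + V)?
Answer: 540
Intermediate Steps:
k(R, P) = √R (k(R, P) = √(R + 0) = √R)
Z = -36 (Z = (4*(-3))*3 = -12*3 = -36)
M = -15 (M = -3*5 = -15)
M*Z = -15*(-36) = 540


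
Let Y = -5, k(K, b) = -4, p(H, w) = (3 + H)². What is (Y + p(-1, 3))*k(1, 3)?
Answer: 4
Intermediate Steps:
(Y + p(-1, 3))*k(1, 3) = (-5 + (3 - 1)²)*(-4) = (-5 + 2²)*(-4) = (-5 + 4)*(-4) = -1*(-4) = 4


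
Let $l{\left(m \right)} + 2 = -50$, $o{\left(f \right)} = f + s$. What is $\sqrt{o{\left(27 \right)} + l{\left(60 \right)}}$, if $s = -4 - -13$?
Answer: $4 i \approx 4.0 i$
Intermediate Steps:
$s = 9$ ($s = -4 + 13 = 9$)
$o{\left(f \right)} = 9 + f$ ($o{\left(f \right)} = f + 9 = 9 + f$)
$l{\left(m \right)} = -52$ ($l{\left(m \right)} = -2 - 50 = -52$)
$\sqrt{o{\left(27 \right)} + l{\left(60 \right)}} = \sqrt{\left(9 + 27\right) - 52} = \sqrt{36 - 52} = \sqrt{-16} = 4 i$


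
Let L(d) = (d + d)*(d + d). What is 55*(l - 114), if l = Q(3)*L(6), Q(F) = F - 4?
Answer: -14190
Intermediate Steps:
Q(F) = -4 + F
L(d) = 4*d² (L(d) = (2*d)*(2*d) = 4*d²)
l = -144 (l = (-4 + 3)*(4*6²) = -4*36 = -1*144 = -144)
55*(l - 114) = 55*(-144 - 114) = 55*(-258) = -14190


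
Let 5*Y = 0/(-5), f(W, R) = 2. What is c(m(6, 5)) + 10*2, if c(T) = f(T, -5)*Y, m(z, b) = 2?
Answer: 20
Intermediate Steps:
Y = 0 (Y = (0/(-5))/5 = (0*(-⅕))/5 = (⅕)*0 = 0)
c(T) = 0 (c(T) = 2*0 = 0)
c(m(6, 5)) + 10*2 = 0 + 10*2 = 0 + 20 = 20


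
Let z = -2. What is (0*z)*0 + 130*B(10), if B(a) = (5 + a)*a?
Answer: 19500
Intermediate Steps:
B(a) = a*(5 + a)
(0*z)*0 + 130*B(10) = (0*(-2))*0 + 130*(10*(5 + 10)) = 0*0 + 130*(10*15) = 0 + 130*150 = 0 + 19500 = 19500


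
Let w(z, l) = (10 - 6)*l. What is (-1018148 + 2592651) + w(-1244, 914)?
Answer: 1578159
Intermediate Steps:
w(z, l) = 4*l
(-1018148 + 2592651) + w(-1244, 914) = (-1018148 + 2592651) + 4*914 = 1574503 + 3656 = 1578159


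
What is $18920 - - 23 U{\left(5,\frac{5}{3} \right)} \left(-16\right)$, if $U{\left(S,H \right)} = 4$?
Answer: $17448$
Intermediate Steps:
$18920 - - 23 U{\left(5,\frac{5}{3} \right)} \left(-16\right) = 18920 - \left(-23\right) 4 \left(-16\right) = 18920 - \left(-92\right) \left(-16\right) = 18920 - 1472 = 17448$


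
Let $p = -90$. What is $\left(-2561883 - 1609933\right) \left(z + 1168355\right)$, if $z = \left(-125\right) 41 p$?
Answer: $-6798412212680$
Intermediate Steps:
$z = 461250$ ($z = \left(-125\right) 41 \left(-90\right) = \left(-5125\right) \left(-90\right) = 461250$)
$\left(-2561883 - 1609933\right) \left(z + 1168355\right) = \left(-2561883 - 1609933\right) \left(461250 + 1168355\right) = \left(-4171816\right) 1629605 = -6798412212680$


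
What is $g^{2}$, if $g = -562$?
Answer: $315844$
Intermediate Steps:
$g^{2} = \left(-562\right)^{2} = 315844$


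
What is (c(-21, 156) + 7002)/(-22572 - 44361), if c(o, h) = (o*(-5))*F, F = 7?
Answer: -2579/22311 ≈ -0.11559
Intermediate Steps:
c(o, h) = -35*o (c(o, h) = (o*(-5))*7 = -5*o*7 = -35*o)
(c(-21, 156) + 7002)/(-22572 - 44361) = (-35*(-21) + 7002)/(-22572 - 44361) = (735 + 7002)/(-66933) = 7737*(-1/66933) = -2579/22311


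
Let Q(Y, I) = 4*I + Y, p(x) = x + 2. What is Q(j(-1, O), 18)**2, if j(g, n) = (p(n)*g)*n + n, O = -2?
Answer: 4900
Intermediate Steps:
p(x) = 2 + x
j(g, n) = n + g*n*(2 + n) (j(g, n) = ((2 + n)*g)*n + n = (g*(2 + n))*n + n = g*n*(2 + n) + n = n + g*n*(2 + n))
Q(Y, I) = Y + 4*I
Q(j(-1, O), 18)**2 = (-2*(1 - (2 - 2)) + 4*18)**2 = (-2*(1 - 1*0) + 72)**2 = (-2*(1 + 0) + 72)**2 = (-2*1 + 72)**2 = (-2 + 72)**2 = 70**2 = 4900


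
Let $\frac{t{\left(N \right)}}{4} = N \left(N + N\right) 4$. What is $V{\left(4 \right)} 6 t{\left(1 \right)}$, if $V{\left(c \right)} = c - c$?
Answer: $0$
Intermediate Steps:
$V{\left(c \right)} = 0$
$t{\left(N \right)} = 32 N^{2}$ ($t{\left(N \right)} = 4 N \left(N + N\right) 4 = 4 N 2 N 4 = 4 N 8 N = 4 \cdot 8 N^{2} = 32 N^{2}$)
$V{\left(4 \right)} 6 t{\left(1 \right)} = 0 \cdot 6 \cdot 32 \cdot 1^{2} = 0 \cdot 32 \cdot 1 = 0 \cdot 32 = 0$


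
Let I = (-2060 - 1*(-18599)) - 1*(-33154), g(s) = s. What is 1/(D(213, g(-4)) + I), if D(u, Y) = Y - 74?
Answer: 1/49615 ≈ 2.0155e-5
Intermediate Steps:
I = 49693 (I = (-2060 + 18599) + 33154 = 16539 + 33154 = 49693)
D(u, Y) = -74 + Y
1/(D(213, g(-4)) + I) = 1/((-74 - 4) + 49693) = 1/(-78 + 49693) = 1/49615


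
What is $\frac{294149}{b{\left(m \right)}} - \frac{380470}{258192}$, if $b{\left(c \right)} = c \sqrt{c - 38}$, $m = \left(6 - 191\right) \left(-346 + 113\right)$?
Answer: $- \frac{190235}{129096} + \frac{294149 \sqrt{43067}}{1856403035} \approx -1.4407$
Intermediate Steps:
$m = 43105$ ($m = \left(-185\right) \left(-233\right) = 43105$)
$b{\left(c \right)} = c \sqrt{-38 + c}$
$\frac{294149}{b{\left(m \right)}} - \frac{380470}{258192} = \frac{294149}{43105 \sqrt{-38 + 43105}} - \frac{380470}{258192} = \frac{294149}{43105 \sqrt{43067}} - \frac{190235}{129096} = 294149 \frac{\sqrt{43067}}{1856403035} - \frac{190235}{129096} = \frac{294149 \sqrt{43067}}{1856403035} - \frac{190235}{129096} = - \frac{190235}{129096} + \frac{294149 \sqrt{43067}}{1856403035}$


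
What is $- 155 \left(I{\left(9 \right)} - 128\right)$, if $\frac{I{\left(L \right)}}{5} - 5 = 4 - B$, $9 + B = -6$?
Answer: $1240$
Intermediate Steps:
$B = -15$ ($B = -9 - 6 = -15$)
$I{\left(L \right)} = 120$ ($I{\left(L \right)} = 25 + 5 \left(4 - -15\right) = 25 + 5 \left(4 + 15\right) = 25 + 5 \cdot 19 = 25 + 95 = 120$)
$- 155 \left(I{\left(9 \right)} - 128\right) = - 155 \left(120 - 128\right) = \left(-155\right) \left(-8\right) = 1240$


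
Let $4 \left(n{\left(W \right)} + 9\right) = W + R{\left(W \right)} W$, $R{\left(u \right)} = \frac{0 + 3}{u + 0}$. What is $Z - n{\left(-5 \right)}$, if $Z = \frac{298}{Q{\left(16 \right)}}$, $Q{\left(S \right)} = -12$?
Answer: $- \frac{46}{3} \approx -15.333$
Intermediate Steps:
$R{\left(u \right)} = \frac{3}{u}$
$Z = - \frac{149}{6}$ ($Z = \frac{298}{-12} = 298 \left(- \frac{1}{12}\right) = - \frac{149}{6} \approx -24.833$)
$n{\left(W \right)} = - \frac{33}{4} + \frac{W}{4}$ ($n{\left(W \right)} = -9 + \frac{W + \frac{3}{W} W}{4} = -9 + \frac{W + 3}{4} = -9 + \frac{3 + W}{4} = -9 + \left(\frac{3}{4} + \frac{W}{4}\right) = - \frac{33}{4} + \frac{W}{4}$)
$Z - n{\left(-5 \right)} = - \frac{149}{6} - \left(- \frac{33}{4} + \frac{1}{4} \left(-5\right)\right) = - \frac{149}{6} - \left(- \frac{33}{4} - \frac{5}{4}\right) = - \frac{149}{6} - - \frac{19}{2} = - \frac{149}{6} + \frac{19}{2} = - \frac{46}{3}$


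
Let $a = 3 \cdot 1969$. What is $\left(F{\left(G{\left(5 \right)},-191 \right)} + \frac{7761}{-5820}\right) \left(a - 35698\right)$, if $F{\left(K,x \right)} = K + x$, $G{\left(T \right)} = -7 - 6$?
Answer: $\frac{11867155477}{1940} \approx 6.1171 \cdot 10^{6}$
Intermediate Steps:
$G{\left(T \right)} = -13$
$a = 5907$
$\left(F{\left(G{\left(5 \right)},-191 \right)} + \frac{7761}{-5820}\right) \left(a - 35698\right) = \left(\left(-13 - 191\right) + \frac{7761}{-5820}\right) \left(5907 - 35698\right) = \left(-204 + 7761 \left(- \frac{1}{5820}\right)\right) \left(-29791\right) = \left(-204 - \frac{2587}{1940}\right) \left(-29791\right) = \left(- \frac{398347}{1940}\right) \left(-29791\right) = \frac{11867155477}{1940}$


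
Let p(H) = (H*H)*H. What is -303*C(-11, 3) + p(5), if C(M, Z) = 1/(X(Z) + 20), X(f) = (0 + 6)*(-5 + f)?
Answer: 697/8 ≈ 87.125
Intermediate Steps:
p(H) = H**3 (p(H) = H**2*H = H**3)
X(f) = -30 + 6*f (X(f) = 6*(-5 + f) = -30 + 6*f)
C(M, Z) = 1/(-10 + 6*Z) (C(M, Z) = 1/((-30 + 6*Z) + 20) = 1/(-10 + 6*Z))
-303*C(-11, 3) + p(5) = -303/(2*(-5 + 3*3)) + 5**3 = -303/(2*(-5 + 9)) + 125 = -303/(2*4) + 125 = -303*1/8 + 125 = -303/8 + 125 = 697/8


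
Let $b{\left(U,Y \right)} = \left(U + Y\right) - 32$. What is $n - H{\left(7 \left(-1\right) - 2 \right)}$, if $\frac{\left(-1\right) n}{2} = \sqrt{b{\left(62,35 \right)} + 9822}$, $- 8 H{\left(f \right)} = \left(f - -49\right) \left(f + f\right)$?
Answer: $-90 - 2 \sqrt{9887} \approx -288.87$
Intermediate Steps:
$b{\left(U,Y \right)} = -32 + U + Y$
$H{\left(f \right)} = - \frac{f \left(49 + f\right)}{4}$ ($H{\left(f \right)} = - \frac{\left(f - -49\right) \left(f + f\right)}{8} = - \frac{\left(f + \left(-47 + 96\right)\right) 2 f}{8} = - \frac{\left(f + 49\right) 2 f}{8} = - \frac{\left(49 + f\right) 2 f}{8} = - \frac{2 f \left(49 + f\right)}{8} = - \frac{f \left(49 + f\right)}{4}$)
$n = - 2 \sqrt{9887}$ ($n = - 2 \sqrt{\left(-32 + 62 + 35\right) + 9822} = - 2 \sqrt{65 + 9822} = - 2 \sqrt{9887} \approx -198.87$)
$n - H{\left(7 \left(-1\right) - 2 \right)} = - 2 \sqrt{9887} - - \frac{\left(7 \left(-1\right) - 2\right) \left(49 + \left(7 \left(-1\right) - 2\right)\right)}{4} = - 2 \sqrt{9887} - - \frac{\left(-7 - 2\right) \left(49 - 9\right)}{4} = - 2 \sqrt{9887} - \left(- \frac{1}{4}\right) \left(-9\right) \left(49 - 9\right) = - 2 \sqrt{9887} - \left(- \frac{1}{4}\right) \left(-9\right) 40 = - 2 \sqrt{9887} - 90 = -90 - 2 \sqrt{9887}$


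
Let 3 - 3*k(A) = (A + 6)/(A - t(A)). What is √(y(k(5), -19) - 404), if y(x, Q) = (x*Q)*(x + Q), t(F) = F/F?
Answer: I*√53863/12 ≈ 19.34*I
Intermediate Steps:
t(F) = 1
k(A) = 1 - (6 + A)/(3*(-1 + A)) (k(A) = 1 - (A + 6)/(3*(A - 1*1)) = 1 - (6 + A)/(3*(A - 1)) = 1 - (6 + A)/(3*(-1 + A)))
y(x, Q) = Q*x*(Q + x) (y(x, Q) = (Q*x)*(Q + x) = Q*x*(Q + x))
√(y(k(5), -19) - 404) = √(-19*(-9 + 2*5)/(3*(-1 + 5))*(-19 + (-9 + 2*5)/(3*(-1 + 5))) - 404) = √(-19*(⅓)*(-9 + 10)/4*(-19 + (⅓)*(-9 + 10)/4) - 404) = √(-19*(⅓)*(¼)*1*(-19 + (⅓)*(¼)*1) - 404) = √(-19*1/12*(-19 + 1/12) - 404) = √(-19*1/12*(-227/12) - 404) = √(4313/144 - 404) = √(-53863/144) = I*√53863/12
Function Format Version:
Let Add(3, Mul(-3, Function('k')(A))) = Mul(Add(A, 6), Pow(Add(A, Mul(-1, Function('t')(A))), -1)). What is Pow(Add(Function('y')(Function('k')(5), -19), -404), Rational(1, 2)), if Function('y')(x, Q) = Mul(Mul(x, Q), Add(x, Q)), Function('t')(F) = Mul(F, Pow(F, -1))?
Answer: Mul(Rational(1, 12), I, Pow(53863, Rational(1, 2))) ≈ Mul(19.340, I)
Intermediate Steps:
Function('t')(F) = 1
Function('k')(A) = Add(1, Mul(Rational(-1, 3), Pow(Add(-1, A), -1), Add(6, A))) (Function('k')(A) = Add(1, Mul(Rational(-1, 3), Mul(Add(A, 6), Pow(Add(A, Mul(-1, 1)), -1)))) = Add(1, Mul(Rational(-1, 3), Mul(Add(6, A), Pow(Add(A, -1), -1)))) = Add(1, Mul(Rational(-1, 3), Mul(Add(6, A), Pow(Add(-1, A), -1)))) = Add(1, Mul(Rational(-1, 3), Mul(Pow(Add(-1, A), -1), Add(6, A)))) = Add(1, Mul(Rational(-1, 3), Pow(Add(-1, A), -1), Add(6, A))))
Function('y')(x, Q) = Mul(Q, x, Add(Q, x)) (Function('y')(x, Q) = Mul(Mul(Q, x), Add(Q, x)) = Mul(Q, x, Add(Q, x)))
Pow(Add(Function('y')(Function('k')(5), -19), -404), Rational(1, 2)) = Pow(Add(Mul(-19, Mul(Rational(1, 3), Pow(Add(-1, 5), -1), Add(-9, Mul(2, 5))), Add(-19, Mul(Rational(1, 3), Pow(Add(-1, 5), -1), Add(-9, Mul(2, 5))))), -404), Rational(1, 2)) = Pow(Add(Mul(-19, Mul(Rational(1, 3), Pow(4, -1), Add(-9, 10)), Add(-19, Mul(Rational(1, 3), Pow(4, -1), Add(-9, 10)))), -404), Rational(1, 2)) = Pow(Add(Mul(-19, Mul(Rational(1, 3), Rational(1, 4), 1), Add(-19, Mul(Rational(1, 3), Rational(1, 4), 1))), -404), Rational(1, 2)) = Pow(Add(Mul(-19, Rational(1, 12), Add(-19, Rational(1, 12))), -404), Rational(1, 2)) = Pow(Add(Mul(-19, Rational(1, 12), Rational(-227, 12)), -404), Rational(1, 2)) = Pow(Add(Rational(4313, 144), -404), Rational(1, 2)) = Pow(Rational(-53863, 144), Rational(1, 2)) = Mul(Rational(1, 12), I, Pow(53863, Rational(1, 2)))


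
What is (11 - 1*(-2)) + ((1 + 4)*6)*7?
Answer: 223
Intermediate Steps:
(11 - 1*(-2)) + ((1 + 4)*6)*7 = (11 + 2) + (5*6)*7 = 13 + 30*7 = 13 + 210 = 223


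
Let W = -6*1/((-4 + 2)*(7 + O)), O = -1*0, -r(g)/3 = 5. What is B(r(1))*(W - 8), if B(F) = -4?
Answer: 212/7 ≈ 30.286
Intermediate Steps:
r(g) = -15 (r(g) = -3*5 = -15)
O = 0
W = 3/7 (W = -6*1/((-4 + 2)*(7 + 0)) = -6/((-2*7)) = -6/(-14) = -6*(-1/14) = 3/7 ≈ 0.42857)
B(r(1))*(W - 8) = -4*(3/7 - 8) = -4*(-53/7) = 212/7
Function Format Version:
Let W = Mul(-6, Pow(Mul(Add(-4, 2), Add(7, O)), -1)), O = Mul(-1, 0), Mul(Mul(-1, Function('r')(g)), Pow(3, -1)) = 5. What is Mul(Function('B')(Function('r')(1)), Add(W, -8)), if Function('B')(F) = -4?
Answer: Rational(212, 7) ≈ 30.286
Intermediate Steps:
Function('r')(g) = -15 (Function('r')(g) = Mul(-3, 5) = -15)
O = 0
W = Rational(3, 7) (W = Mul(-6, Pow(Mul(Add(-4, 2), Add(7, 0)), -1)) = Mul(-6, Pow(Mul(-2, 7), -1)) = Mul(-6, Pow(-14, -1)) = Mul(-6, Rational(-1, 14)) = Rational(3, 7) ≈ 0.42857)
Mul(Function('B')(Function('r')(1)), Add(W, -8)) = Mul(-4, Add(Rational(3, 7), -8)) = Mul(-4, Rational(-53, 7)) = Rational(212, 7)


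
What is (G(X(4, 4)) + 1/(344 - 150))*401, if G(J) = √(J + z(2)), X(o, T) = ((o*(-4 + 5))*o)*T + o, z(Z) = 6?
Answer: 401/194 + 401*√74 ≈ 3451.6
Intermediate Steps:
X(o, T) = o + T*o² (X(o, T) = ((o*1)*o)*T + o = (o*o)*T + o = o²*T + o = T*o² + o = o + T*o²)
G(J) = √(6 + J) (G(J) = √(J + 6) = √(6 + J))
(G(X(4, 4)) + 1/(344 - 150))*401 = (√(6 + 4*(1 + 4*4)) + 1/(344 - 150))*401 = (√(6 + 4*(1 + 16)) + 1/194)*401 = (√(6 + 4*17) + 1/194)*401 = (√(6 + 68) + 1/194)*401 = (√74 + 1/194)*401 = (1/194 + √74)*401 = 401/194 + 401*√74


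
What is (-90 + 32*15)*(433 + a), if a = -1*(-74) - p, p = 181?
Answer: 127140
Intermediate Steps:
a = -107 (a = -1*(-74) - 1*181 = 74 - 181 = -107)
(-90 + 32*15)*(433 + a) = (-90 + 32*15)*(433 - 107) = (-90 + 480)*326 = 390*326 = 127140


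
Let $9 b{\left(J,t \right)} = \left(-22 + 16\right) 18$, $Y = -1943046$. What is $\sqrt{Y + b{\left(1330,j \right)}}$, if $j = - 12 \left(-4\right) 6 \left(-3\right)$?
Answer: $i \sqrt{1943058} \approx 1393.9 i$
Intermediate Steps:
$j = -864$ ($j = - 12 \left(\left(-24\right) \left(-3\right)\right) = \left(-12\right) 72 = -864$)
$b{\left(J,t \right)} = -12$ ($b{\left(J,t \right)} = \frac{\left(-22 + 16\right) 18}{9} = \frac{\left(-6\right) 18}{9} = \frac{1}{9} \left(-108\right) = -12$)
$\sqrt{Y + b{\left(1330,j \right)}} = \sqrt{-1943046 - 12} = \sqrt{-1943058} = i \sqrt{1943058}$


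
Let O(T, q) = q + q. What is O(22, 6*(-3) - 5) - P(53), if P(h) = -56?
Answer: 10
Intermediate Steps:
O(T, q) = 2*q
O(22, 6*(-3) - 5) - P(53) = 2*(6*(-3) - 5) - 1*(-56) = 2*(-18 - 5) + 56 = 2*(-23) + 56 = -46 + 56 = 10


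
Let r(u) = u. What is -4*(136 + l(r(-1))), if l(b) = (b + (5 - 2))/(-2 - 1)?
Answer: -1624/3 ≈ -541.33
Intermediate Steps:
l(b) = -1 - b/3 (l(b) = (b + 3)/(-3) = (3 + b)*(-⅓) = -1 - b/3)
-4*(136 + l(r(-1))) = -4*(136 + (-1 - ⅓*(-1))) = -4*(136 + (-1 + ⅓)) = -4*(136 - ⅔) = -4*406/3 = -1624/3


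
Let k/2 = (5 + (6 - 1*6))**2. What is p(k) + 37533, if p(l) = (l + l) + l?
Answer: 37683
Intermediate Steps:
k = 50 (k = 2*(5 + (6 - 1*6))**2 = 2*(5 + (6 - 6))**2 = 2*(5 + 0)**2 = 2*5**2 = 2*25 = 50)
p(l) = 3*l (p(l) = 2*l + l = 3*l)
p(k) + 37533 = 3*50 + 37533 = 150 + 37533 = 37683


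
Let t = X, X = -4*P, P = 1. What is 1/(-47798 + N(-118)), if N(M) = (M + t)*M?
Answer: -1/33402 ≈ -2.9938e-5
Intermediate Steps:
X = -4 (X = -4*1 = -4)
t = -4
N(M) = M*(-4 + M) (N(M) = (M - 4)*M = (-4 + M)*M = M*(-4 + M))
1/(-47798 + N(-118)) = 1/(-47798 - 118*(-4 - 118)) = 1/(-47798 - 118*(-122)) = 1/(-47798 + 14396) = 1/(-33402) = -1/33402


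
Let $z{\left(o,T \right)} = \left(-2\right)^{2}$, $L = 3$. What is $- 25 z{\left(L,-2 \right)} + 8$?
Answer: $-92$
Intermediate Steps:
$z{\left(o,T \right)} = 4$
$- 25 z{\left(L,-2 \right)} + 8 = \left(-25\right) 4 + 8 = -100 + 8 = -92$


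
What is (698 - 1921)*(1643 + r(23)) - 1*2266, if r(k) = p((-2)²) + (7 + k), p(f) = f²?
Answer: -2067913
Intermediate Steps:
r(k) = 23 + k (r(k) = ((-2)²)² + (7 + k) = 4² + (7 + k) = 16 + (7 + k) = 23 + k)
(698 - 1921)*(1643 + r(23)) - 1*2266 = (698 - 1921)*(1643 + (23 + 23)) - 1*2266 = -1223*(1643 + 46) - 2266 = -1223*1689 - 2266 = -2065647 - 2266 = -2067913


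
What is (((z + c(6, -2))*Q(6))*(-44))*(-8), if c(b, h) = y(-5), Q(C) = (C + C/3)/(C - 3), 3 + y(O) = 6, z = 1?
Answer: 11264/3 ≈ 3754.7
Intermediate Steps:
y(O) = 3 (y(O) = -3 + 6 = 3)
Q(C) = 4*C/(3*(-3 + C)) (Q(C) = (C + C*(⅓))/(-3 + C) = (C + C/3)/(-3 + C) = (4*C/3)/(-3 + C) = 4*C/(3*(-3 + C)))
c(b, h) = 3
(((z + c(6, -2))*Q(6))*(-44))*(-8) = (((1 + 3)*((4/3)*6/(-3 + 6)))*(-44))*(-8) = ((4*((4/3)*6/3))*(-44))*(-8) = ((4*((4/3)*6*(⅓)))*(-44))*(-8) = ((4*(8/3))*(-44))*(-8) = ((32/3)*(-44))*(-8) = -1408/3*(-8) = 11264/3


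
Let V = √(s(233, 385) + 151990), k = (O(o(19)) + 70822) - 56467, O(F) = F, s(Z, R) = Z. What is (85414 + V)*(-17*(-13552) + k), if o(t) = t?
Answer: 20905759812 + 244758*√152223 ≈ 2.1001e+10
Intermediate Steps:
k = 14374 (k = (19 + 70822) - 56467 = 70841 - 56467 = 14374)
V = √152223 (V = √(233 + 151990) = √152223 ≈ 390.16)
(85414 + V)*(-17*(-13552) + k) = (85414 + √152223)*(-17*(-13552) + 14374) = (85414 + √152223)*(230384 + 14374) = (85414 + √152223)*244758 = 20905759812 + 244758*√152223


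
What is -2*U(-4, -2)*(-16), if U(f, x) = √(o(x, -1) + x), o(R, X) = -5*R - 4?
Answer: 64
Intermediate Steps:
o(R, X) = -4 - 5*R
U(f, x) = √(-4 - 4*x) (U(f, x) = √((-4 - 5*x) + x) = √(-4 - 4*x))
-2*U(-4, -2)*(-16) = -4*√(-1 - 1*(-2))*(-16) = -4*√(-1 + 2)*(-16) = -4*√1*(-16) = -4*(-16) = 64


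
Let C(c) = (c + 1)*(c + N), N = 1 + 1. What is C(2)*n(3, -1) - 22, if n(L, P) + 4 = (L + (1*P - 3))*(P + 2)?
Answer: -82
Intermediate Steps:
N = 2
C(c) = (1 + c)*(2 + c) (C(c) = (c + 1)*(c + 2) = (1 + c)*(2 + c))
n(L, P) = -4 + (2 + P)*(-3 + L + P) (n(L, P) = -4 + (L + (1*P - 3))*(P + 2) = -4 + (L + (P - 3))*(2 + P) = -4 + (L + (-3 + P))*(2 + P) = -4 + (-3 + L + P)*(2 + P) = -4 + (2 + P)*(-3 + L + P))
C(2)*n(3, -1) - 22 = (2 + 2**2 + 3*2)*(-10 + (-1)**2 - 1*(-1) + 2*3 + 3*(-1)) - 22 = (2 + 4 + 6)*(-10 + 1 + 1 + 6 - 3) - 22 = 12*(-5) - 22 = -60 - 22 = -82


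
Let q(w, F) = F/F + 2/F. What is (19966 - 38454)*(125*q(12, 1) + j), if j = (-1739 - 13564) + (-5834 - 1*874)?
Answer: 400006368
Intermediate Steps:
q(w, F) = 1 + 2/F
j = -22011 (j = -15303 + (-5834 - 874) = -15303 - 6708 = -22011)
(19966 - 38454)*(125*q(12, 1) + j) = (19966 - 38454)*(125*((2 + 1)/1) - 22011) = -18488*(125*(1*3) - 22011) = -18488*(125*3 - 22011) = -18488*(375 - 22011) = -18488*(-21636) = 400006368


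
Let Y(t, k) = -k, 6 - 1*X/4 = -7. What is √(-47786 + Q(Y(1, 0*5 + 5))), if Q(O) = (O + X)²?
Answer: I*√45577 ≈ 213.49*I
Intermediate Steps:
X = 52 (X = 24 - 4*(-7) = 24 + 28 = 52)
Q(O) = (52 + O)² (Q(O) = (O + 52)² = (52 + O)²)
√(-47786 + Q(Y(1, 0*5 + 5))) = √(-47786 + (52 - (0*5 + 5))²) = √(-47786 + (52 - (0 + 5))²) = √(-47786 + (52 - 1*5)²) = √(-47786 + (52 - 5)²) = √(-47786 + 47²) = √(-47786 + 2209) = √(-45577) = I*√45577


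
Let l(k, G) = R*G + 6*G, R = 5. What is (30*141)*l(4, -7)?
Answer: -325710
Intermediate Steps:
l(k, G) = 11*G (l(k, G) = 5*G + 6*G = 11*G)
(30*141)*l(4, -7) = (30*141)*(11*(-7)) = 4230*(-77) = -325710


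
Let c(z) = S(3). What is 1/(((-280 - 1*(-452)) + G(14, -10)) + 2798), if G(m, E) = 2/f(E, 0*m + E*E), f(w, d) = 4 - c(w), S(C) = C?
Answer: 1/2972 ≈ 0.00033647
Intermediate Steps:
c(z) = 3
f(w, d) = 1 (f(w, d) = 4 - 1*3 = 4 - 3 = 1)
G(m, E) = 2 (G(m, E) = 2/1 = 2*1 = 2)
1/(((-280 - 1*(-452)) + G(14, -10)) + 2798) = 1/(((-280 - 1*(-452)) + 2) + 2798) = 1/(((-280 + 452) + 2) + 2798) = 1/((172 + 2) + 2798) = 1/(174 + 2798) = 1/2972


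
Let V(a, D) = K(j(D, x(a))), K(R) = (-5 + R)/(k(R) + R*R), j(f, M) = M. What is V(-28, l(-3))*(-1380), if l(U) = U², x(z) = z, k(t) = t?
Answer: 1265/21 ≈ 60.238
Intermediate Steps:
K(R) = (-5 + R)/(R + R²) (K(R) = (-5 + R)/(R + R*R) = (-5 + R)/(R + R²))
V(a, D) = (-5 + a)/(a*(1 + a))
V(-28, l(-3))*(-1380) = ((-5 - 28)/((-28)*(1 - 28)))*(-1380) = -1/28*(-33)/(-27)*(-1380) = -1/28*(-1/27)*(-33)*(-1380) = -11/252*(-1380) = 1265/21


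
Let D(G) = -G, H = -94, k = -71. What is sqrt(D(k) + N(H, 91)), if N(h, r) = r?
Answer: 9*sqrt(2) ≈ 12.728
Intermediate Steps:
sqrt(D(k) + N(H, 91)) = sqrt(-1*(-71) + 91) = sqrt(71 + 91) = sqrt(162) = 9*sqrt(2)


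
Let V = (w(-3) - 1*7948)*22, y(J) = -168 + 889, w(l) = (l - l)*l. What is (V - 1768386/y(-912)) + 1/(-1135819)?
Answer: -145202603471999/818925499 ≈ -1.7731e+5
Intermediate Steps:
w(l) = 0 (w(l) = 0*l = 0)
y(J) = 721
V = -174856 (V = (0 - 1*7948)*22 = (0 - 7948)*22 = -7948*22 = -174856)
(V - 1768386/y(-912)) + 1/(-1135819) = (-174856 - 1768386/721) + 1/(-1135819) = (-174856 - 1768386*1/721) - 1/1135819 = (-174856 - 1768386/721) - 1/1135819 = -127839562/721 - 1/1135819 = -145202603471999/818925499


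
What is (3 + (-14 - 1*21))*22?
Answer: -704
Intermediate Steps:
(3 + (-14 - 1*21))*22 = (3 + (-14 - 21))*22 = (3 - 35)*22 = -32*22 = -704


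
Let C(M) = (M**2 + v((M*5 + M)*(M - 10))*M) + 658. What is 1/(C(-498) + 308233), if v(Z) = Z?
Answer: -1/755359297 ≈ -1.3239e-9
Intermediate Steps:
C(M) = 658 + M**2 + 6*M**2*(-10 + M) (C(M) = (M**2 + ((M*5 + M)*(M - 10))*M) + 658 = (M**2 + ((5*M + M)*(-10 + M))*M) + 658 = (M**2 + ((6*M)*(-10 + M))*M) + 658 = (M**2 + (6*M*(-10 + M))*M) + 658 = (M**2 + 6*M**2*(-10 + M)) + 658 = 658 + M**2 + 6*M**2*(-10 + M))
1/(C(-498) + 308233) = 1/((658 - 59*(-498)**2 + 6*(-498)**3) + 308233) = 1/((658 - 59*248004 + 6*(-123505992)) + 308233) = 1/((658 - 14632236 - 741035952) + 308233) = 1/(-755667530 + 308233) = 1/(-755359297) = -1/755359297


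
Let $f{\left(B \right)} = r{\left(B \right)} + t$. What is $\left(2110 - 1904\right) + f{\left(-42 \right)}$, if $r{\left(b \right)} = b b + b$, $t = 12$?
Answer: $1940$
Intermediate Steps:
$r{\left(b \right)} = b + b^{2}$ ($r{\left(b \right)} = b^{2} + b = b + b^{2}$)
$f{\left(B \right)} = 12 + B \left(1 + B\right)$ ($f{\left(B \right)} = B \left(1 + B\right) + 12 = 12 + B \left(1 + B\right)$)
$\left(2110 - 1904\right) + f{\left(-42 \right)} = \left(2110 - 1904\right) - \left(-12 + 42 \left(1 - 42\right)\right) = 206 + \left(12 - -1722\right) = 206 + \left(12 + 1722\right) = 206 + 1734 = 1940$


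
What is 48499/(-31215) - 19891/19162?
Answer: -1550235403/598141830 ≈ -2.5918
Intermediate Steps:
48499/(-31215) - 19891/19162 = 48499*(-1/31215) - 19891*1/19162 = -48499/31215 - 19891/19162 = -1550235403/598141830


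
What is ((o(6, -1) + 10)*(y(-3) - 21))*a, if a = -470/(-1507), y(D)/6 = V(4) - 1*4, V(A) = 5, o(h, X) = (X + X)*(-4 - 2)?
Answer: -14100/137 ≈ -102.92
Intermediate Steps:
o(h, X) = -12*X (o(h, X) = (2*X)*(-6) = -12*X)
y(D) = 6 (y(D) = 6*(5 - 1*4) = 6*(5 - 4) = 6*1 = 6)
a = 470/1507 (a = -470*(-1/1507) = 470/1507 ≈ 0.31188)
((o(6, -1) + 10)*(y(-3) - 21))*a = ((-12*(-1) + 10)*(6 - 21))*(470/1507) = ((12 + 10)*(-15))*(470/1507) = (22*(-15))*(470/1507) = -330*470/1507 = -14100/137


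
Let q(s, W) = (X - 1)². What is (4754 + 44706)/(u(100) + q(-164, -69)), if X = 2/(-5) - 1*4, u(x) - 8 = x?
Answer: 1236500/3429 ≈ 360.60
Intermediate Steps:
u(x) = 8 + x
X = -22/5 (X = 2*(-⅕) - 4 = -⅖ - 4 = -22/5 ≈ -4.4000)
q(s, W) = 729/25 (q(s, W) = (-22/5 - 1)² = (-27/5)² = 729/25)
(4754 + 44706)/(u(100) + q(-164, -69)) = (4754 + 44706)/((8 + 100) + 729/25) = 49460/(108 + 729/25) = 49460/(3429/25) = 49460*(25/3429) = 1236500/3429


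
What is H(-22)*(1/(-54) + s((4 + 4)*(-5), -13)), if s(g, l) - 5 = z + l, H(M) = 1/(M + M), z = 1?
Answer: 379/2376 ≈ 0.15951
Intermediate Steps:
H(M) = 1/(2*M)
s(g, l) = 6 + l (s(g, l) = 5 + (1 + l) = 6 + l)
H(-22)*(1/(-54) + s((4 + 4)*(-5), -13)) = ((½)/(-22))*(1/(-54) + (6 - 13)) = ((½)*(-1/22))*(-1/54 - 7) = -1/44*(-379/54) = 379/2376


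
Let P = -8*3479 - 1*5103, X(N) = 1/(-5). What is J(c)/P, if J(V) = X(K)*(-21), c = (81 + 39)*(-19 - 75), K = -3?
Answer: -3/23525 ≈ -0.00012752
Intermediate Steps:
X(N) = -⅕
c = -11280 (c = 120*(-94) = -11280)
P = -32935 (P = -27832 - 5103 = -32935)
J(V) = 21/5 (J(V) = -⅕*(-21) = 21/5)
J(c)/P = (21/5)/(-32935) = (21/5)*(-1/32935) = -3/23525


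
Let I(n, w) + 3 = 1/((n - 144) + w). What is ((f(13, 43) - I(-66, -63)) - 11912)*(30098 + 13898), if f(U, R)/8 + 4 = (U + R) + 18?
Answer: -136311750896/273 ≈ -4.9931e+8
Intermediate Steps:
f(U, R) = 112 + 8*R + 8*U (f(U, R) = -32 + 8*((U + R) + 18) = -32 + 8*((R + U) + 18) = -32 + 8*(18 + R + U) = -32 + (144 + 8*R + 8*U) = 112 + 8*R + 8*U)
I(n, w) = -3 + 1/(-144 + n + w) (I(n, w) = -3 + 1/((n - 144) + w) = -3 + 1/((-144 + n) + w) = -3 + 1/(-144 + n + w))
((f(13, 43) - I(-66, -63)) - 11912)*(30098 + 13898) = (((112 + 8*43 + 8*13) - (433 - 3*(-66) - 3*(-63))/(-144 - 66 - 63)) - 11912)*(30098 + 13898) = (((112 + 344 + 104) - (433 + 198 + 189)/(-273)) - 11912)*43996 = ((560 - (-1)*820/273) - 11912)*43996 = ((560 - 1*(-820/273)) - 11912)*43996 = ((560 + 820/273) - 11912)*43996 = (153700/273 - 11912)*43996 = -3098276/273*43996 = -136311750896/273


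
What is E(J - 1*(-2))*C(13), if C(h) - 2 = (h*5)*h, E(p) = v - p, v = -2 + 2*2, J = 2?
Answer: -1694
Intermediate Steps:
v = 2 (v = -2 + 4 = 2)
E(p) = 2 - p
C(h) = 2 + 5*h² (C(h) = 2 + (h*5)*h = 2 + (5*h)*h = 2 + 5*h²)
E(J - 1*(-2))*C(13) = (2 - (2 - 1*(-2)))*(2 + 5*13²) = (2 - (2 + 2))*(2 + 5*169) = (2 - 1*4)*(2 + 845) = (2 - 4)*847 = -2*847 = -1694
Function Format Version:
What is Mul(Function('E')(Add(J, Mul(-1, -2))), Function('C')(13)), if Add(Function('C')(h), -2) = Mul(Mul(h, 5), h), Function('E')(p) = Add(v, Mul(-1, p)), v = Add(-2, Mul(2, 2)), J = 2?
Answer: -1694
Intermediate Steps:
v = 2 (v = Add(-2, 4) = 2)
Function('E')(p) = Add(2, Mul(-1, p))
Function('C')(h) = Add(2, Mul(5, Pow(h, 2))) (Function('C')(h) = Add(2, Mul(Mul(h, 5), h)) = Add(2, Mul(Mul(5, h), h)) = Add(2, Mul(5, Pow(h, 2))))
Mul(Function('E')(Add(J, Mul(-1, -2))), Function('C')(13)) = Mul(Add(2, Mul(-1, Add(2, Mul(-1, -2)))), Add(2, Mul(5, Pow(13, 2)))) = Mul(Add(2, Mul(-1, Add(2, 2))), Add(2, Mul(5, 169))) = Mul(Add(2, Mul(-1, 4)), Add(2, 845)) = Mul(Add(2, -4), 847) = Mul(-2, 847) = -1694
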